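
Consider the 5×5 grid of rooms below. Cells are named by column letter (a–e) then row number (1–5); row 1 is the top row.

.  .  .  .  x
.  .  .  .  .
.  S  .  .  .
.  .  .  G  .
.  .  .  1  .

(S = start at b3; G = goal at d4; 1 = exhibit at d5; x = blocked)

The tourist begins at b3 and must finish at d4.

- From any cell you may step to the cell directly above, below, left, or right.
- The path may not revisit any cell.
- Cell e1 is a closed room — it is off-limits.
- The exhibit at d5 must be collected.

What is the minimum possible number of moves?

Any route passes through d5 somewhere between b3 and d4. Summing Manhattan distances along the two legs (b3 → d5 → d4) gives a lower bound of 4 + 1 = 5 moves.
A route of 5 moves achieves this: b3 → b4 → b5 → c5 → d5 → d4.
Since 5 matches the lower bound, it is optimal.

5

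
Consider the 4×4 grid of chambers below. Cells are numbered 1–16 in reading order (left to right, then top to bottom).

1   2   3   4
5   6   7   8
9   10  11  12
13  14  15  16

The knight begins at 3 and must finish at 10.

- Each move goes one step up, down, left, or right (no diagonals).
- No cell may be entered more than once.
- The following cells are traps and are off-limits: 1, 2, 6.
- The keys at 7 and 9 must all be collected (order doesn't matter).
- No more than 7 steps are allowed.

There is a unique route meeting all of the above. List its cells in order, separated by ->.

Any route must reach 7 and 9 and still end at 10 within 7 moves, so the order of the required stops is forced.
Route from 3: down 3 to 15, left 2 to 13, up 1 to 9, right 1 to 10 — 7 moves in all.
Check: all required cells visited; 7 ≤ 7 moves.

3 -> 7 -> 11 -> 15 -> 14 -> 13 -> 9 -> 10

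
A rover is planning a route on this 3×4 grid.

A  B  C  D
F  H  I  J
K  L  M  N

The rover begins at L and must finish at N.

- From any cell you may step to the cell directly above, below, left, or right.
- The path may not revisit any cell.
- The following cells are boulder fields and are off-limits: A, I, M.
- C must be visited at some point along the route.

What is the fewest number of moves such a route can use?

Any route passes through C somewhere between L and N. Summing Manhattan distances along the two legs (L → C → N) gives a lower bound of 3 + 3 = 6 moves.
A route of 6 moves achieves this: L → H → B → C → D → J → N.
Since 6 matches the lower bound, it is optimal.

6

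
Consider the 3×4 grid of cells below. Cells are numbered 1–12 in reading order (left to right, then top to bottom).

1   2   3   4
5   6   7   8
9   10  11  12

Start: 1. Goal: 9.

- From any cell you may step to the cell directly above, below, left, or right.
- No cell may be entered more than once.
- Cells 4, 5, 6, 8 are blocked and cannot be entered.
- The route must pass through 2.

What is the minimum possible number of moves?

Any route passes through 2 somewhere between 1 and 9. Summing Manhattan distances along the two legs (1 → 2 → 9) gives a lower bound of 1 + 3 = 4 moves.
That bound ignores the blocked cells. Measuring each leg by the fewest moves that actually steer around them (1→2: 1; 2→9: 5) raises the lower bound to 6.
A route of 6 moves exists: 1 → 2 → 3 → 7 → 11 → 10 → 9.
Since 6 matches that lower bound, it is optimal.

6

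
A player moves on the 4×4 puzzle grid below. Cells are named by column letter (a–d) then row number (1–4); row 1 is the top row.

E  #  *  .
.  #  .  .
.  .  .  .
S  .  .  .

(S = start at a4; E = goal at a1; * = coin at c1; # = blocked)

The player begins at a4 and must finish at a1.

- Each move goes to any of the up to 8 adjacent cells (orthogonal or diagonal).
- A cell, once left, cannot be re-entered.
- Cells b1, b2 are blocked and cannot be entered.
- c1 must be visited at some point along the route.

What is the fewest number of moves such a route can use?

Any route passes through c1 somewhere between a4 and a1. Summing Chebyshev distances along the two legs (a4 → c1 → a1) gives a lower bound of 3 + 2 = 5 moves.
That bound ignores the blocked cells. Measuring each leg by the fewest moves that actually steer around them (a4→c1: 3; c1→a1: 4) raises the lower bound to 7.
The shortest route satisfying every rule uses 8 moves: a4 → b4 → c3 → d2 → c1 → c2 → b3 → a2 → a1.
The no-revisit rule (legs can't share cells) pushes the minimum above the 7-move bound; an exhaustive check rules out every length from 7 to 7, leaving 8 as the minimum.

8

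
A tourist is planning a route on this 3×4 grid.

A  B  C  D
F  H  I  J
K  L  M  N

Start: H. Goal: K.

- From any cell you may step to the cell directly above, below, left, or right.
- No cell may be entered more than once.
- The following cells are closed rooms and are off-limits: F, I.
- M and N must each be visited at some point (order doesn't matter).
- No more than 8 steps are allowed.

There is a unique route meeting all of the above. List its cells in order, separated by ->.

H -> B -> C -> D -> J -> N -> M -> L -> K

Any route must reach M and N and still end at K within 8 moves, so the order of the required stops is forced.
Route from H: up to B, 2× right (reaching D), 2× down (reaching N), 3× left (reaching K) — 8 moves in all.
Check: all required cells visited; 8 ≤ 8 moves.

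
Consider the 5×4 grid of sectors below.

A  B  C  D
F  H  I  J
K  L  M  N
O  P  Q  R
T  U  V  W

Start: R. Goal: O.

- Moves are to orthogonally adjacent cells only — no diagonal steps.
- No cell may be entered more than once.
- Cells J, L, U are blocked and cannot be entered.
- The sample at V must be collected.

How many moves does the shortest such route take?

5

Any route passes through V somewhere between R and O. Summing Manhattan distances along the two legs (R → V → O) gives a lower bound of 2 + 3 = 5 moves.
A route of 5 moves achieves this: R → W → V → Q → P → O.
Since 5 matches the lower bound, it is optimal.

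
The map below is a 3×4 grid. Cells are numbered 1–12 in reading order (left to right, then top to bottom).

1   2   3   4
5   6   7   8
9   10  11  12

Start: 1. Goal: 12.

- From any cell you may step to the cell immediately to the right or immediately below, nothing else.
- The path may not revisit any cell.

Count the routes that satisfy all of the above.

10

A right/down-only route from 1 to 12 makes exactly 2 down-moves and 3 right-moves in some order.
With no other constraints that would be C(5,2) = 10 routes.
That gives 10 routes.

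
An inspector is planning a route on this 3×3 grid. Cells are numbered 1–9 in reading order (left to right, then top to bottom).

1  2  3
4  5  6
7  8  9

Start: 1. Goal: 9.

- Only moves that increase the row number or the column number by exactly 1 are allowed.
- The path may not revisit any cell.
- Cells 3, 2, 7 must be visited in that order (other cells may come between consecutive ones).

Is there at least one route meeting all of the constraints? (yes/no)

2 lies to the left of 3, so going from 3 to 2 would need a leftward move — but moves only go right/down, so 3 cannot be visited before 2.

no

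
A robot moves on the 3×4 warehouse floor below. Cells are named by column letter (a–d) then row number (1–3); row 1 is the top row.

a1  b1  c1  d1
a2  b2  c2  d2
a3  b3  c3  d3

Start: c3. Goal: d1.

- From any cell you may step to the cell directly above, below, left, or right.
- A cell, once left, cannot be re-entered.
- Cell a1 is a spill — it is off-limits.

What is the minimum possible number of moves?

3

The Manhattan distance from c3 to d1 is |3−1| + |3−4| = 3, so at least 3 moves are needed.
A route of 3 moves achieves this: c3 → c2 → c1 → d1.
Since 3 matches the lower bound, it is optimal.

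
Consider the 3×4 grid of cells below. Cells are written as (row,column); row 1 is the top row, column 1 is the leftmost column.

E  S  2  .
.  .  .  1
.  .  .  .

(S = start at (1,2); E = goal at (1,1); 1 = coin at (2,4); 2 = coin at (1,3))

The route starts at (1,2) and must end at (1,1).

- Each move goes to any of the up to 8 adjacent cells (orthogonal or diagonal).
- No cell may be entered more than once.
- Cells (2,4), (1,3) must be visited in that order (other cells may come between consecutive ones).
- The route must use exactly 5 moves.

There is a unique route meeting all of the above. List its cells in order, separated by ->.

The waypoints must appear in the order (2,4), (1,3), with no cell reused.
Route from (1,2): down-right 1 to (2,3), right 1 to (2,4), up-left 1 to (1,3), down-left 1 to (2,2), up-left 1 to (1,1) — 5 moves in all.
Check: order respected (1 at step 2, 2 at step 3); 5 moves as required.

(1,2) -> (2,3) -> (2,4) -> (1,3) -> (2,2) -> (1,1)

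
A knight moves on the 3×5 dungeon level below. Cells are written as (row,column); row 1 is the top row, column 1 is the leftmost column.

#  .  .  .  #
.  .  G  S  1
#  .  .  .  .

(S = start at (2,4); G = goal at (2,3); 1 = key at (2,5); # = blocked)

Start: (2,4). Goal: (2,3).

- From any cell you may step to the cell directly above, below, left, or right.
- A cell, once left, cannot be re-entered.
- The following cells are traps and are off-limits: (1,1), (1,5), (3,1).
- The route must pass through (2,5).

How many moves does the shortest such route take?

5

Any route passes through (2,5) somewhere between (2,4) and (2,3). Summing Manhattan distances along the two legs ((2,4) → (2,5) → (2,3)) gives a lower bound of 1 + 2 = 3 moves.
The shortest route satisfying every rule uses 5 moves: (2,4) → (2,5) → (3,5) → (3,4) → (3,3) → (2,3).
The bound of 3 isn't tight here; checking systematically, no route of length 3 through 4 satisfies every constraint, so 5 is the minimum.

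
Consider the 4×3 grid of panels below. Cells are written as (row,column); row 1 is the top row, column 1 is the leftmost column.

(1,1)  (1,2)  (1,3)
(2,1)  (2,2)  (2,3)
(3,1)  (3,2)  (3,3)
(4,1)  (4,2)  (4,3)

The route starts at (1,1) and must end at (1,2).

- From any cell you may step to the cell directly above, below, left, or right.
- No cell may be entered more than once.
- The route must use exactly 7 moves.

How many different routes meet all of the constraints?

5

Need simple routes of exactly 7 moves from (1,1) to (1,2) (Manhattan distance 1, so 3 moves are spent on a detour and 3 undoing it).
Enumerating: (1,1) (2,1) (3,1) (4,1) (4,2) (3,2) (2,2) (1,2) | (1,1) (2,1) (3,1) (3,2) (2,2) (2,3) (1,3) (1,2) | (1,1) (2,1) (3,1) (3,2) (3,3) (2,3) (1,3) (1,2) | (1,1) (2,1) (3,1) (3,2) (3,3) (2,3) (2,2) (1,2) | (1,1) (2,1) (2,2) (3,2) (3,3) (2,3) (1,3) (1,2).
That gives 5 routes.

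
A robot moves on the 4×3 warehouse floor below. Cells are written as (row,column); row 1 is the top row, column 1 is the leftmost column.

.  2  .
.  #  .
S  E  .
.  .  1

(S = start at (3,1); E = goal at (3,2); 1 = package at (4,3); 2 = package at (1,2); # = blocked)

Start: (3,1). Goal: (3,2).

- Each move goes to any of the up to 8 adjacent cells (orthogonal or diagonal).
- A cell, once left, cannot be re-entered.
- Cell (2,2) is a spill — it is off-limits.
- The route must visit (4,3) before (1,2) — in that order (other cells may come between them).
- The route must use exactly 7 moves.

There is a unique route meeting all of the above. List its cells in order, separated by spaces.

The waypoints must appear in the order (4,3), (1,2), with no cell reused.
Route from (3,1): down-right 1 to (4,2), right 1 to (4,3), up 2 to (2,3), up-left 1 to (1,2), down-left 1 to (2,1), down-right 1 to (3,2) — 7 moves in all.
Check: order respected (1 at step 2, 2 at step 5); 7 moves as required.

(3,1) (4,2) (4,3) (3,3) (2,3) (1,2) (2,1) (3,2)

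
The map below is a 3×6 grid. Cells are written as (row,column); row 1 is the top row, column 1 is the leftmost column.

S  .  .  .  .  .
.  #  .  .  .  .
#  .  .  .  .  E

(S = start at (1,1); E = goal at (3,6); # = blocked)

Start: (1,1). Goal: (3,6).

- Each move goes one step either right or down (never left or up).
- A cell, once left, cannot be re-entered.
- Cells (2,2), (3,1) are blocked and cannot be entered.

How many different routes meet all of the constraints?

A right/down-only route from (1,1) to (3,6) makes exactly 2 down-moves and 5 right-moves in some order.
With no other constraints that would be C(7,2) = 21 routes.
Subtract routes through each blocked cell (inclusion–exclusion for overlaps): − through (2,2): 10 − through (3,1): 1 → 10.
That gives 10 routes.

10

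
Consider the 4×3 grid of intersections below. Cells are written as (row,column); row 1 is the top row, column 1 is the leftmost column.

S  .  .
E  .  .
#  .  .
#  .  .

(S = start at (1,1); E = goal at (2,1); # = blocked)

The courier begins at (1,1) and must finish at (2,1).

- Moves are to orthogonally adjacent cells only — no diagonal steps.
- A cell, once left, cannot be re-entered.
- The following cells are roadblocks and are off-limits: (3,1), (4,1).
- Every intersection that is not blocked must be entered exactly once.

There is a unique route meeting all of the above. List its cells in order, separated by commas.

Need to visit all 10 open cells exactly once, starting at (1,1) and ending at (2,1).
Cell (1,3) has only two open neighbours ((2,3) and (1,2)), so the path must pass straight through it: one of those is the cell it's entered from and the other is where it exits.
Route from (1,1): 2× right (reaching (1,3)), 3× down (reaching (4,3)), left to (4,2), 2× up (reaching (2,2)), left to (2,1) — 9 moves in all.
Check: all 10 open cells covered.

(1,1), (1,2), (1,3), (2,3), (3,3), (4,3), (4,2), (3,2), (2,2), (2,1)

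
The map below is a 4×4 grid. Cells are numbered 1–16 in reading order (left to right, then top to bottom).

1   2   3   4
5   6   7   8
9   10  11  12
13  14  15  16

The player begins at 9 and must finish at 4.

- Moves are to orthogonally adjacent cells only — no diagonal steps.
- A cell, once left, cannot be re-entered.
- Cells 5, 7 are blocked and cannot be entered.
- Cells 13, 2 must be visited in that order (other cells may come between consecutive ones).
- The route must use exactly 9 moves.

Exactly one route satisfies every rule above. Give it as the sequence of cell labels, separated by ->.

9 -> 13 -> 14 -> 15 -> 11 -> 10 -> 6 -> 2 -> 3 -> 4

The waypoints must appear in the order 13, 2, with no cell reused.
Route from 9: down 1 to 13, right 2 to 15, up 1 to 11, left 1 to 10, up 2 to 2, right 2 to 4 — 9 moves in all.
Check: order respected (13 at step 1, 2 at step 7); 9 moves as required.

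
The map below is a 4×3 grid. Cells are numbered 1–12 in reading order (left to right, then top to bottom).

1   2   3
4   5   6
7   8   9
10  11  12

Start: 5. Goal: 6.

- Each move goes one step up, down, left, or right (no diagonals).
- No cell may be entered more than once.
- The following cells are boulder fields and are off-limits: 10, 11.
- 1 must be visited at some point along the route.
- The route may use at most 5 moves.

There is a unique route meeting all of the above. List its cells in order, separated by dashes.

The 5-move cap with required stops at 1 leaves no slack for detours.
Route from 5: left 1 to 4, up 1 to 1, right 2 to 3, down 1 to 6 — 5 moves in all.
Check: all required cells visited; 5 ≤ 5 moves.

5 - 4 - 1 - 2 - 3 - 6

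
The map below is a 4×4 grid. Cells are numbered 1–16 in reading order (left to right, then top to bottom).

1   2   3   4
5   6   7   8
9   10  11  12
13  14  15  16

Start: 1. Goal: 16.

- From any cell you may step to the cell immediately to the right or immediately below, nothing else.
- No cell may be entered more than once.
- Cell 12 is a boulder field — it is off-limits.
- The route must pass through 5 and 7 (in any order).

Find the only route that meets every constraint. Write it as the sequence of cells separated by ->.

Moves only go right or down, so the column and row indices never decrease.
Route from 1: down to 5, 2× right (reaching 7), 2× down (reaching 15), right to 16 — 6 moves in all.
Check: all required cells visited.

1 -> 5 -> 6 -> 7 -> 11 -> 15 -> 16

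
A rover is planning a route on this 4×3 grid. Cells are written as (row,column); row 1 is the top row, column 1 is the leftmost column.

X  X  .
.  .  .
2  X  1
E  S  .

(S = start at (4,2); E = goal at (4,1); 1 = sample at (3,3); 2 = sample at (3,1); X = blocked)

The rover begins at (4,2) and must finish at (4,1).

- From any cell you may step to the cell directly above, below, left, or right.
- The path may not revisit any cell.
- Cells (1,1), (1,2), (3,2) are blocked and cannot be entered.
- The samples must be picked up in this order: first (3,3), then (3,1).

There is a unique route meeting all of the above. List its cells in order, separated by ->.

(4,2) -> (4,3) -> (3,3) -> (2,3) -> (2,2) -> (2,1) -> (3,1) -> (4,1)

The waypoints must appear in the order (3,3), (3,1), with no cell reused.
Route from (4,2): right to (4,3), 2× up (reaching (2,3)), 2× left (reaching (2,1)), 2× down (reaching (4,1)) — 7 moves in all.
Check: order respected (1 at step 2, 2 at step 6).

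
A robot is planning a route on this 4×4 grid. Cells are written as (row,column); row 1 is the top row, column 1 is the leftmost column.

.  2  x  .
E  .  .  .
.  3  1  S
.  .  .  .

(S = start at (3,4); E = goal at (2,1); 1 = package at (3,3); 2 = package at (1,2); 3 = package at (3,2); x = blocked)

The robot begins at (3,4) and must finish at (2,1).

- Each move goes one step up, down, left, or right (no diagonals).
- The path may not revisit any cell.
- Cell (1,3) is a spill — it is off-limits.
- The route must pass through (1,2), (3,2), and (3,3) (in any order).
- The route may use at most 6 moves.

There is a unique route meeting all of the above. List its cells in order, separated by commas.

(3,4), (3,3), (3,2), (2,2), (1,2), (1,1), (2,1)

Any route must reach (1,2), (3,2), and (3,3) and still end at (2,1) within 6 moves, so the order of the required stops is forced.
Route from (3,4): 2× left (reaching (3,2)), 2× up (reaching (1,2)), left to (1,1), down to (2,1) — 6 moves in all.
Check: all required cells visited; 6 ≤ 6 moves.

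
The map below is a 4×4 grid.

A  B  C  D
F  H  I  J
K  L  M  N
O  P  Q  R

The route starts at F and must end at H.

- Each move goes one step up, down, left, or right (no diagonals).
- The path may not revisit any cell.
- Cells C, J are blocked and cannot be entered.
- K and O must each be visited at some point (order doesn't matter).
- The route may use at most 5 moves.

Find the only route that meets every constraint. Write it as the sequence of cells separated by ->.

Any route must reach K and O and still end at H within 5 moves, so the order of the required stops is forced.
Route from F: down 2 to O, right 1 to P, up 2 to H — 5 moves in all.
Check: all required cells visited; 5 ≤ 5 moves.

F -> K -> O -> P -> L -> H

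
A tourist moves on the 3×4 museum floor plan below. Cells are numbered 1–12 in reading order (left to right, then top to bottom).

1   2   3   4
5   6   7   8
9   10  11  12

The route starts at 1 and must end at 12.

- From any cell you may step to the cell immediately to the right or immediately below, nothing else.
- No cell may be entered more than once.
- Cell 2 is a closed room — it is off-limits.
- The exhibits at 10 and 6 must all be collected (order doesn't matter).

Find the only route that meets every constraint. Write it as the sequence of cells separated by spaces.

Moves only go right or down, so the column and row indices never decrease.
Route from 1: down to 5, right to 6, down to 10, 2× right (reaching 12) — 5 moves in all.
Check: all required cells visited.

1 5 6 10 11 12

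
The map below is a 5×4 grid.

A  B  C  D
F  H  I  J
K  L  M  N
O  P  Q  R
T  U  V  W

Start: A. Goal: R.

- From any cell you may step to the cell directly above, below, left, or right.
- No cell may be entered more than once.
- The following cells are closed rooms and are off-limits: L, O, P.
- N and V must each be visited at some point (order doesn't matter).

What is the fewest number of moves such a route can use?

Any route passes through N and V in some order between A and R. Summing Manhattan distances along each leg and taking the cheapest ordering (A → N → V → R) gives a lower bound of 5 + 3 + 2 = 10 moves.
A route of 10 moves achieves this: A → F → H → I → J → N → M → Q → V → W → R.
Since 10 matches the lower bound, it is optimal.

10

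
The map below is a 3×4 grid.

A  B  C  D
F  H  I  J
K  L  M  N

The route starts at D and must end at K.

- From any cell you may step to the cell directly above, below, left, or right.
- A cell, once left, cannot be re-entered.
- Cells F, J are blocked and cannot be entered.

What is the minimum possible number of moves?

5

The Manhattan distance from D to K is |1−3| + |4−1| = 5, so at least 5 moves are needed.
A route of 5 moves achieves this: D → C → I → M → L → K.
Since 5 matches the lower bound, it is optimal.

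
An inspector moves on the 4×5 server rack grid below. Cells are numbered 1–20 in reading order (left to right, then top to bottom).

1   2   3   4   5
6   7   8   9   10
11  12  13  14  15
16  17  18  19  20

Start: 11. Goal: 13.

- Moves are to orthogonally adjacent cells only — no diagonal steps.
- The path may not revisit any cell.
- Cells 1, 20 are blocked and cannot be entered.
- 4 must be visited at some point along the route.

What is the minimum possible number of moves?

8

Any route passes through 4 somewhere between 11 and 13. Summing Manhattan distances along the two legs (11 → 4 → 13) gives a lower bound of 5 + 3 = 8 moves.
A route of 8 moves achieves this: 11 → 6 → 7 → 2 → 3 → 4 → 9 → 14 → 13.
Since 8 matches the lower bound, it is optimal.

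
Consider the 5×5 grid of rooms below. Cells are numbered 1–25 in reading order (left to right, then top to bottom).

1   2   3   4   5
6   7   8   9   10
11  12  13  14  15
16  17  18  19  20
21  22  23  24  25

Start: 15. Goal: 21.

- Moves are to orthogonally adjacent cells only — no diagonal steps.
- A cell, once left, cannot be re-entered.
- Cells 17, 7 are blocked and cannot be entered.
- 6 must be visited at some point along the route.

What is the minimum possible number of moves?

Any route passes through 6 somewhere between 15 and 21. Summing Manhattan distances along the two legs (15 → 6 → 21) gives a lower bound of 5 + 3 = 8 moves.
The shortest route satisfying every rule uses 10 moves: 15 → 10 → 5 → 4 → 3 → 2 → 1 → 6 → 11 → 16 → 21.
The bound of 8 isn't tight here; checking systematically, no route of length 8 through 9 satisfies every constraint, so 10 is the minimum.

10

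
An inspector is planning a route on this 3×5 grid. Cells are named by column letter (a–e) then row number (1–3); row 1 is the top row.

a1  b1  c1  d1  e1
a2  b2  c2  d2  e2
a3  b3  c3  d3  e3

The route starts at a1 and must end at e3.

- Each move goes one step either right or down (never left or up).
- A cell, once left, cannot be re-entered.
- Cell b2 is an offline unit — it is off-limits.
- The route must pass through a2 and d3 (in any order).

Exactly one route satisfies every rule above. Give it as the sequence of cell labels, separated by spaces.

a1 a2 a3 b3 c3 d3 e3

Moves only go right or down, so the column and row indices never decrease.
Route from a1: 2× down (reaching a3), 4× right (reaching e3) — 6 moves in all.
Check: all required cells visited.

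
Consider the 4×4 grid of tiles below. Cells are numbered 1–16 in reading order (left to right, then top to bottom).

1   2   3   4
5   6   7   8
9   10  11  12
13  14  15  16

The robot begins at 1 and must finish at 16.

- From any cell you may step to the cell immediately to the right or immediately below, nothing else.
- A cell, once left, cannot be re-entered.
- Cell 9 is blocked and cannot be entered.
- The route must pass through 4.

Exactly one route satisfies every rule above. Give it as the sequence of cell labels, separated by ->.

1 -> 2 -> 3 -> 4 -> 8 -> 12 -> 16

Moves only go right or down, so the column and row indices never decrease.
Route from 1: right 3 to 4, down 3 to 16 — 6 moves in all.
Check: all required cells visited.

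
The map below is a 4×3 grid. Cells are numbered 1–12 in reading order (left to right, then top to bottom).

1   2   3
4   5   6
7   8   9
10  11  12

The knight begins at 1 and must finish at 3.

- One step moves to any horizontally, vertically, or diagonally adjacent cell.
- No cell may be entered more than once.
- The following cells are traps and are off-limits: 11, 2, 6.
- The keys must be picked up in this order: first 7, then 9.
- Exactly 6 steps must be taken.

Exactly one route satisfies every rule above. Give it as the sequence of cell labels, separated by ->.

1 -> 4 -> 7 -> 8 -> 9 -> 5 -> 3

The waypoints must appear in the order 7, 9, with no cell reused.
Route from 1: down 2 to 7, right 2 to 9, up-left 1 to 5, up-right 1 to 3 — 6 moves in all.
Check: order respected (7 at step 2, 9 at step 4); 6 moves as required.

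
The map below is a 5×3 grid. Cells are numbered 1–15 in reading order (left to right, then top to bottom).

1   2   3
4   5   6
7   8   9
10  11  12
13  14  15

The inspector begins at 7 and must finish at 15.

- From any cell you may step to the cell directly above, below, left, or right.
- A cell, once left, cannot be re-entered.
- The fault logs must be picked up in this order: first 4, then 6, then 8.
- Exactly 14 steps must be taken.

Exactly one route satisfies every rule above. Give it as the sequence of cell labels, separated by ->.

The waypoints must appear in the order 4, 6, 8, with no cell reused.
Route from 7: up 2 to 1, right 2 to 3, down 1 to 6, left 1 to 5, down 1 to 8, right 1 to 9, down 1 to 12, left 2 to 10, down 1 to 13, right 2 to 15 — 14 moves in all.
Check: order respected (4 at step 1, 6 at step 5, 8 at step 7); 14 moves as required.

7 -> 4 -> 1 -> 2 -> 3 -> 6 -> 5 -> 8 -> 9 -> 12 -> 11 -> 10 -> 13 -> 14 -> 15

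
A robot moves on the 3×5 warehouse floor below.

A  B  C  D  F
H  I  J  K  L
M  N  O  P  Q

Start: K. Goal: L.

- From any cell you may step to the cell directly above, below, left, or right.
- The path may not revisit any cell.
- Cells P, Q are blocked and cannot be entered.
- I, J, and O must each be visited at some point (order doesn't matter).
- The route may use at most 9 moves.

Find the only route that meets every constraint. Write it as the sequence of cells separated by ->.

K -> J -> O -> N -> I -> B -> C -> D -> F -> L

Any route must reach I, J, and O and still end at L within 9 moves, so the order of the required stops is forced.
Route from K: left 1 to J, down 1 to O, left 1 to N, up 2 to B, right 3 to F, down 1 to L — 9 moves in all.
Check: all required cells visited; 9 ≤ 9 moves.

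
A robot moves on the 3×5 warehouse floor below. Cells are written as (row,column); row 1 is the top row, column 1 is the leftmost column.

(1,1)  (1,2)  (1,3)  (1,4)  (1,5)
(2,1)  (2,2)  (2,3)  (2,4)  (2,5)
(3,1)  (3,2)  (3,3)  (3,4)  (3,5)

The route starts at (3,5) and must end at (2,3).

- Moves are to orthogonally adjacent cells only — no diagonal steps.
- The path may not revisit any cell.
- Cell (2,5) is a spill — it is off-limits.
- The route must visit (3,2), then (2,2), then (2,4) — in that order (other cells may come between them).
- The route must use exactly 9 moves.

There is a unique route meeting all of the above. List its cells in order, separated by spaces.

The waypoints must appear in the order (3,2), (2,2), (2,4), with no cell reused.
Route from (3,5): left 3 to (3,2), up 2 to (1,2), right 2 to (1,4), down 1 to (2,4), left 1 to (2,3) — 9 moves in all.
Check: order respected ((3,2) at step 3, (2,2) at step 4, (2,4) at step 8); 9 moves as required.

(3,5) (3,4) (3,3) (3,2) (2,2) (1,2) (1,3) (1,4) (2,4) (2,3)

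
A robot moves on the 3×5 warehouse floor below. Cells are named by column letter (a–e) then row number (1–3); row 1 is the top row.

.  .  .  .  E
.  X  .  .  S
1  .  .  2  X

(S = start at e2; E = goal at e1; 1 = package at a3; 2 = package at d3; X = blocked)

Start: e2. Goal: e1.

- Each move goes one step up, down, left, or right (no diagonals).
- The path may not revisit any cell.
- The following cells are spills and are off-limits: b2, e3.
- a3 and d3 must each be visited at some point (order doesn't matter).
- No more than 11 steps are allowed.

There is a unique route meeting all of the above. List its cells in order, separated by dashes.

e2 - d2 - d3 - c3 - b3 - a3 - a2 - a1 - b1 - c1 - d1 - e1

The 11-move cap with required stops at a3, d3 leaves no slack for detours.
Route from e2: left 1 to d2, down 1 to d3, left 3 to a3, up 2 to a1, right 4 to e1 — 11 moves in all.
Check: all required cells visited; 11 ≤ 11 moves.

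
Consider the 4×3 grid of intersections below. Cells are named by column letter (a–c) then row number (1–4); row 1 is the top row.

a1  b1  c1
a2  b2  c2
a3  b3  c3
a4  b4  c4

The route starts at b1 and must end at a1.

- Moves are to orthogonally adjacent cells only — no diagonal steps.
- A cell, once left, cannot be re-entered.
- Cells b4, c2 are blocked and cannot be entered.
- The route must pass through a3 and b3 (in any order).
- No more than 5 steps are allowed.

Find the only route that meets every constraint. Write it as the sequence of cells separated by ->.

b1 -> b2 -> b3 -> a3 -> a2 -> a1

The 5-move cap with required stops at a3, b3 leaves no slack for detours.
Route from b1: down 2 to b3, left 1 to a3, up 2 to a1 — 5 moves in all.
Check: all required cells visited; 5 ≤ 5 moves.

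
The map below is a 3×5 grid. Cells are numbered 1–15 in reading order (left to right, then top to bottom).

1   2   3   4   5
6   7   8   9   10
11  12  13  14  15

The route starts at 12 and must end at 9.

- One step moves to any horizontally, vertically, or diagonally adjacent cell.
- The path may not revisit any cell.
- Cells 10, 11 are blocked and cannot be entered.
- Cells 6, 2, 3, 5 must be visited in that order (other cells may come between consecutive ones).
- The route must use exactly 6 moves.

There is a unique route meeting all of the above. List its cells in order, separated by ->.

The waypoints must appear in the order 6, 2, 3, 5, with no cell reused.
Route from 12: up-left 1 to 6, up-right 1 to 2, right 3 to 5, down-left 1 to 9 — 6 moves in all.
Check: order respected (6 at step 1, 2 at step 2, 3 at step 3, 5 at step 5); 6 moves as required.

12 -> 6 -> 2 -> 3 -> 4 -> 5 -> 9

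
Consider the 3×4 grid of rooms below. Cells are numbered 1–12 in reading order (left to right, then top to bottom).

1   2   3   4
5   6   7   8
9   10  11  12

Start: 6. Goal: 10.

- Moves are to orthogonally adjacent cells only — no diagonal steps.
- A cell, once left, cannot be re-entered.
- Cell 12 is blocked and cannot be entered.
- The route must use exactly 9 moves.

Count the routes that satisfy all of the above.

Need simple routes of exactly 9 moves from 6 to 10 (Manhattan distance 1, so 4 moves are spent on a detour and 4 undoing it).
Enumerating: 6 5 1 2 3 4 8 7 11 10 | 6 7 8 4 3 2 1 5 9 10.
That gives 2 routes.

2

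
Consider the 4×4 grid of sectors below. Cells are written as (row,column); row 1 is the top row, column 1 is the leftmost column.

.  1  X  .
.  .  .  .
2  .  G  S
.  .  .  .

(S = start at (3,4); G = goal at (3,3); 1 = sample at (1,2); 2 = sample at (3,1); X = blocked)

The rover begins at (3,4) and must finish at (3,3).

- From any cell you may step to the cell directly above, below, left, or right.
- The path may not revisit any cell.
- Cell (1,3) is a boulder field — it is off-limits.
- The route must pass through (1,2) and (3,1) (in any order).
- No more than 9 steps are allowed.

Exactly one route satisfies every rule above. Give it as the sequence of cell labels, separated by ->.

Any route must reach (1,2) and (3,1) and still end at (3,3) within 9 moves, so the order of the required stops is forced.
Route from (3,4): up to (2,4), 2× left (reaching (2,2)), up to (1,2), left to (1,1), 2× down (reaching (3,1)), 2× right (reaching (3,3)) — 9 moves in all.
Check: all required cells visited; 9 ≤ 9 moves.

(3,4) -> (2,4) -> (2,3) -> (2,2) -> (1,2) -> (1,1) -> (2,1) -> (3,1) -> (3,2) -> (3,3)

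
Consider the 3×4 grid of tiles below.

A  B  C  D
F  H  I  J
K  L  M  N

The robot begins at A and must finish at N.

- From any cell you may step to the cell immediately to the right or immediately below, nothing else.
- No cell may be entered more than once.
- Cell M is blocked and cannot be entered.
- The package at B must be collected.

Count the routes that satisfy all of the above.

3

A right/down-only route from A to N makes exactly 2 down-moves and 3 right-moves in some order.
With no other constraints that would be C(5,2) = 10 routes.
Split at B and multiply the segment counts (each segment already excludes blocked cells): A→B: 1; B→N: 3; product = 3.
That gives 3 routes.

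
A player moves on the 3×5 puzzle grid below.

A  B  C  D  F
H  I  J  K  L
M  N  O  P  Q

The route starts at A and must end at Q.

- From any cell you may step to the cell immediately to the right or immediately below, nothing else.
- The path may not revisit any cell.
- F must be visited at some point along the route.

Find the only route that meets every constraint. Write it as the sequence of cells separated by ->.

A -> B -> C -> D -> F -> L -> Q

Moves only go right or down, so the column and row indices never decrease.
Route from A: right 4 to F, down 2 to Q — 6 moves in all.
Check: all required cells visited.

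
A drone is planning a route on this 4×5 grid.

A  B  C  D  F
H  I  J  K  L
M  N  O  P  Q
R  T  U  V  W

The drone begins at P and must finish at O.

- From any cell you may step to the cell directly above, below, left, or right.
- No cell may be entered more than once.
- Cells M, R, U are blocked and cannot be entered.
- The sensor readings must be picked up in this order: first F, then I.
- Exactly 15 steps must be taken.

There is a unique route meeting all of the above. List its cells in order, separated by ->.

The waypoints must appear in the order F, I, with no cell reused.
Route from P: down to V, right to W, 3× up (reaching F), left to D, down to K, left to J, up to C, 2× left (reaching A), down to H, right to I, down to N, right to O — 15 moves in all.
Check: order respected (F at step 5, I at step 13); 15 moves as required.

P -> V -> W -> Q -> L -> F -> D -> K -> J -> C -> B -> A -> H -> I -> N -> O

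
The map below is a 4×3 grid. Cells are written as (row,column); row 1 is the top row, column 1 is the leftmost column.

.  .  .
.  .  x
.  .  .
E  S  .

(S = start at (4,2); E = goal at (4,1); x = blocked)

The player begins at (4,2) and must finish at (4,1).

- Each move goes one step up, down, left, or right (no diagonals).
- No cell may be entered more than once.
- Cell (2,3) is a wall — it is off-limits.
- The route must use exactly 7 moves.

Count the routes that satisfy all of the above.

Need simple routes of exactly 7 moves from (4,2) to (4,1) (Manhattan distance 1, so 3 moves are spent on a detour and 3 undoing it).
Enumerating: (4,2) (3,2) (2,2) (1,2) (1,1) (2,1) (3,1) (4,1) | (4,2) (4,3) (3,3) (3,2) (2,2) (2,1) (3,1) (4,1).
That gives 2 routes.

2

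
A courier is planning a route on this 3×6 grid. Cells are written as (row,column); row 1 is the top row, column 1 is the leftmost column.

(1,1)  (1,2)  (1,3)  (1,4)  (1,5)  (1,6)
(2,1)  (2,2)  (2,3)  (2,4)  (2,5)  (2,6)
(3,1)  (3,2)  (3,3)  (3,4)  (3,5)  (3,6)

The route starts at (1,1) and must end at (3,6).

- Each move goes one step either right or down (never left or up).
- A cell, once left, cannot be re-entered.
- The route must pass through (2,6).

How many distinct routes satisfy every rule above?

A right/down-only route from (1,1) to (3,6) makes exactly 2 down-moves and 5 right-moves in some order.
With no other constraints that would be C(7,2) = 21 routes.
Split at (2,6) and multiply the segment counts: (1,1)→(2,6): 6; (2,6)→(3,6): 1; product = 6.
That gives 6 routes.

6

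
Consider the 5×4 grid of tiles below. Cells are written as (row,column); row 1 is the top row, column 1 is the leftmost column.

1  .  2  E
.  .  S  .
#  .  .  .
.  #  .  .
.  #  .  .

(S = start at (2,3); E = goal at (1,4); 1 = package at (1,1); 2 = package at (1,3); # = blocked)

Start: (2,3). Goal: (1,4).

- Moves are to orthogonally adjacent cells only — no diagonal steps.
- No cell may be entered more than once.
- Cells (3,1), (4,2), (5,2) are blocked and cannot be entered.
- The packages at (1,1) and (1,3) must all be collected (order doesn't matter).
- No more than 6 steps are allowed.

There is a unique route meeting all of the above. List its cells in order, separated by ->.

Any route must reach (1,1) and (1,3) and still end at (1,4) within 6 moves, so the order of the required stops is forced.
Route from (2,3): 2× left (reaching (2,1)), up to (1,1), 3× right (reaching (1,4)) — 6 moves in all.
Check: all required cells visited; 6 ≤ 6 moves.

(2,3) -> (2,2) -> (2,1) -> (1,1) -> (1,2) -> (1,3) -> (1,4)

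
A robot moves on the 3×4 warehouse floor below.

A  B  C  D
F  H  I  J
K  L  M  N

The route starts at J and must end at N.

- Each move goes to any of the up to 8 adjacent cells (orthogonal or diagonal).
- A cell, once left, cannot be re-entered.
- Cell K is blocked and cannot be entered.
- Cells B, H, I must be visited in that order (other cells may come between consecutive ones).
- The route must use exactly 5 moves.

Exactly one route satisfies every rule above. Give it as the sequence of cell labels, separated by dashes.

J - C - B - H - I - N

The waypoints must appear in the order B, H, I, with no cell reused.
Route from J: up-left 1 to C, left 1 to B, down 1 to H, right 1 to I, down-right 1 to N — 5 moves in all.
Check: order respected (B at step 2, H at step 3, I at step 4); 5 moves as required.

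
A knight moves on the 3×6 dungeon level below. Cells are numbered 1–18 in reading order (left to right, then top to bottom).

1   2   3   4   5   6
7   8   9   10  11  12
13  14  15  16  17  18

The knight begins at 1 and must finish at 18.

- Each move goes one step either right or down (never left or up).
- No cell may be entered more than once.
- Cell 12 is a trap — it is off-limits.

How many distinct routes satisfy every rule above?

15

A right/down-only route from 1 to 18 makes exactly 2 down-moves and 5 right-moves in some order.
With no other constraints that would be C(7,2) = 21 routes.
Subtract routes through each blocked cell (inclusion–exclusion for overlaps): − through 12: 6 → 15.
That gives 15 routes.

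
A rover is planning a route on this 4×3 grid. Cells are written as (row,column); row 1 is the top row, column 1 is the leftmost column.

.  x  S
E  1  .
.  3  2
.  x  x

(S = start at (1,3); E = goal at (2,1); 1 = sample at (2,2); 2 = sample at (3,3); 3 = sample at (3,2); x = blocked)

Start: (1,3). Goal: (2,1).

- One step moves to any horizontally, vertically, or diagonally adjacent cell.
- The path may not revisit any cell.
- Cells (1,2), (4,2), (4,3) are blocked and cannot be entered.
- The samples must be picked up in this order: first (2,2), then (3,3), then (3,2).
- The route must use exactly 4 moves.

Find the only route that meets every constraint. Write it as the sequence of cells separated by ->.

The waypoints must appear in the order (2,2), (3,3), (3,2), with no cell reused.
Route from (1,3): down-left to (2,2), down-right to (3,3), left to (3,2), up-left to (2,1) — 4 moves in all.
Check: order respected (1 at step 1, 2 at step 2, 3 at step 3); 4 moves as required.

(1,3) -> (2,2) -> (3,3) -> (3,2) -> (2,1)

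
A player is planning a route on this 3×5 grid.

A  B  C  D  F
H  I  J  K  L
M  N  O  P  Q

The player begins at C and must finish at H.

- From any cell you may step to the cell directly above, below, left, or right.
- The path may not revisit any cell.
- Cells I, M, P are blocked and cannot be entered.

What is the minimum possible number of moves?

The Manhattan distance from C to H is |1−2| + |3−1| = 3, so at least 3 moves are needed.
A route of 3 moves achieves this: C → B → A → H.
Since 3 matches the lower bound, it is optimal.

3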